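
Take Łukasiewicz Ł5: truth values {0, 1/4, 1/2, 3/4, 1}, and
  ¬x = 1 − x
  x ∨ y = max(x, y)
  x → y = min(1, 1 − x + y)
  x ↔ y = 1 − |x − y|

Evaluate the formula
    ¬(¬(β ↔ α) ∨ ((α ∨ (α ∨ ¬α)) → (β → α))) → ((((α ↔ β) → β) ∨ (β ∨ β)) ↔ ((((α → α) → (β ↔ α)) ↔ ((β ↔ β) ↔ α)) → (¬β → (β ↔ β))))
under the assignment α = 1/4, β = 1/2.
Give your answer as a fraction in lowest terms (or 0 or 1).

β ↔ α = 1/2 ↔ 1/4 = 3/4
¬(β ↔ α) = ¬3/4 = 1/4
¬α = ¬1/4 = 3/4
α ∨ ¬α = 1/4 ∨ 3/4 = 3/4
α ∨ (α ∨ ¬α) = 1/4 ∨ 3/4 = 3/4
β → α = 1/2 → 1/4 = 3/4
(α ∨ (α ∨ ¬α)) → (β → α) = 3/4 → 3/4 = 1
¬(β ↔ α) ∨ ((α ∨ (α ∨ ¬α)) → (β → α)) = 1/4 ∨ 1 = 1
¬(¬(β ↔ α) ∨ ((α ∨ (α ∨ ¬α)) → (β → α))) = ¬1 = 0
α ↔ β = 1/4 ↔ 1/2 = 3/4
(α ↔ β) → β = 3/4 → 1/2 = 3/4
β ∨ β = 1/2 ∨ 1/2 = 1/2
((α ↔ β) → β) ∨ (β ∨ β) = 3/4 ∨ 1/2 = 3/4
α → α = 1/4 → 1/4 = 1
β ↔ α = 1/2 ↔ 1/4 = 3/4
(α → α) → (β ↔ α) = 1 → 3/4 = 3/4
β ↔ β = 1/2 ↔ 1/2 = 1
(β ↔ β) ↔ α = 1 ↔ 1/4 = 1/4
((α → α) → (β ↔ α)) ↔ ((β ↔ β) ↔ α) = 3/4 ↔ 1/4 = 1/2
¬β = ¬1/2 = 1/2
β ↔ β = 1/2 ↔ 1/2 = 1
¬β → (β ↔ β) = 1/2 → 1 = 1
(((α → α) → (β ↔ α)) ↔ ((β ↔ β) ↔ α)) → (¬β → (β ↔ β)) = 1/2 → 1 = 1
(((α ↔ β) → β) ∨ (β ∨ β)) ↔ ((((α → α) → (β ↔ α)) ↔ ((β ↔ β) ↔ α)) → (¬β → (β ↔ β))) = 3/4 ↔ 1 = 3/4
¬(¬(β ↔ α) ∨ ((α ∨ (α ∨ ¬α)) → (β → α))) → ((((α ↔ β) → β) ∨ (β ∨ β)) ↔ ((((α → α) → (β ↔ α)) ↔ ((β ↔ β) ↔ α)) → (¬β → (β ↔ β)))) = 0 → 3/4 = 1

1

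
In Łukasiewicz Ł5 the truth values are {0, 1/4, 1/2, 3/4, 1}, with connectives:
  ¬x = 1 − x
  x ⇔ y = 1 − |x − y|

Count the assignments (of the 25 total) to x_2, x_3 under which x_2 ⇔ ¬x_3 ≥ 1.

value 1: 5 assignments (counts)
value 3/4: 8 assignments
value 1/2: 6 assignments
value 1/4: 4 assignments
value 0: 2 assignments
So 5 of the 25 assignments meet the threshold.

5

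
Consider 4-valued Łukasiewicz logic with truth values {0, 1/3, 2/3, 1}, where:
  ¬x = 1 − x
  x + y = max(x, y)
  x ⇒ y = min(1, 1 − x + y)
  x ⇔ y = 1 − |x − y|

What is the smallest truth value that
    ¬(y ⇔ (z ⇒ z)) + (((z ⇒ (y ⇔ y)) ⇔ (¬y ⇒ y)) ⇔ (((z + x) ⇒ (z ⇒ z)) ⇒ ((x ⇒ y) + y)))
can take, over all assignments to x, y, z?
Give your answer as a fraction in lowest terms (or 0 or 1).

2/3

Take x = 0, y = 1/3, z = 0:
z ⇒ z = 0 ⇒ 0 = 1
y ⇔ (z ⇒ z) = 1/3 ⇔ 1 = 1/3
¬(y ⇔ (z ⇒ z)) = ¬1/3 = 2/3
y ⇔ y = 1/3 ⇔ 1/3 = 1
z ⇒ (y ⇔ y) = 0 ⇒ 1 = 1
¬y = ¬1/3 = 2/3
¬y ⇒ y = 2/3 ⇒ 1/3 = 2/3
(z ⇒ (y ⇔ y)) ⇔ (¬y ⇒ y) = 1 ⇔ 2/3 = 2/3
z + x = 0 + 0 = 0
z ⇒ z = 0 ⇒ 0 = 1
(z + x) ⇒ (z ⇒ z) = 0 ⇒ 1 = 1
x ⇒ y = 0 ⇒ 1/3 = 1
(x ⇒ y) + y = 1 + 1/3 = 1
((z + x) ⇒ (z ⇒ z)) ⇒ ((x ⇒ y) + y) = 1 ⇒ 1 = 1
((z ⇒ (y ⇔ y)) ⇔ (¬y ⇒ y)) ⇔ (((z + x) ⇒ (z ⇒ z)) ⇒ ((x ⇒ y) + y)) = 2/3 ⇔ 1 = 2/3
¬(y ⇔ (z ⇒ z)) + (((z ⇒ (y ⇔ y)) ⇔ (¬y ⇒ y)) ⇔ (((z + x) ⇒ (z ⇒ z)) ⇒ ((x ⇒ y) + y))) = 2/3 + 2/3 = 2/3
No assignment yields a value below 2/3, so this is the minimum.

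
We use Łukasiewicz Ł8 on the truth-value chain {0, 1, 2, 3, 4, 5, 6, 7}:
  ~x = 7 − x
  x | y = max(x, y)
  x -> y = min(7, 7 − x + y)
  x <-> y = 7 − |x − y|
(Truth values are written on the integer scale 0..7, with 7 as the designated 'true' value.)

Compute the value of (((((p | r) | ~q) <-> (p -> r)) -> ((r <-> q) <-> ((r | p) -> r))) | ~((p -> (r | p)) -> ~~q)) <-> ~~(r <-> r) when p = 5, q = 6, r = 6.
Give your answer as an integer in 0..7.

p | r = 5 | 6 = 6
~q = ~6 = 1
(p | r) | ~q = 6 | 1 = 6
p -> r = 5 -> 6 = 7
((p | r) | ~q) <-> (p -> r) = 6 <-> 7 = 6
r <-> q = 6 <-> 6 = 7
r | p = 6 | 5 = 6
(r | p) -> r = 6 -> 6 = 7
(r <-> q) <-> ((r | p) -> r) = 7 <-> 7 = 7
(((p | r) | ~q) <-> (p -> r)) -> ((r <-> q) <-> ((r | p) -> r)) = 6 -> 7 = 7
r | p = 6 | 5 = 6
p -> (r | p) = 5 -> 6 = 7
~q = ~6 = 1
~~q = ~1 = 6
(p -> (r | p)) -> ~~q = 7 -> 6 = 6
~((p -> (r | p)) -> ~~q) = ~6 = 1
((((p | r) | ~q) <-> (p -> r)) -> ((r <-> q) <-> ((r | p) -> r))) | ~((p -> (r | p)) -> ~~q) = 7 | 1 = 7
r <-> r = 6 <-> 6 = 7
~(r <-> r) = ~7 = 0
~~(r <-> r) = ~0 = 7
(((((p | r) | ~q) <-> (p -> r)) -> ((r <-> q) <-> ((r | p) -> r))) | ~((p -> (r | p)) -> ~~q)) <-> ~~(r <-> r) = 7 <-> 7 = 7

7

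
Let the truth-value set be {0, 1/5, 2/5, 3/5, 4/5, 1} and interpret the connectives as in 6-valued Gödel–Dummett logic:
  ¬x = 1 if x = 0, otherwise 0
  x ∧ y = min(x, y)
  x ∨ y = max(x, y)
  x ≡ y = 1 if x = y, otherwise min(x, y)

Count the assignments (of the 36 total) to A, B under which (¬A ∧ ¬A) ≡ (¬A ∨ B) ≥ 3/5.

11

value 1: 11 assignments (counts)
value 0: 25 assignments
So 11 of the 36 assignments meet the threshold.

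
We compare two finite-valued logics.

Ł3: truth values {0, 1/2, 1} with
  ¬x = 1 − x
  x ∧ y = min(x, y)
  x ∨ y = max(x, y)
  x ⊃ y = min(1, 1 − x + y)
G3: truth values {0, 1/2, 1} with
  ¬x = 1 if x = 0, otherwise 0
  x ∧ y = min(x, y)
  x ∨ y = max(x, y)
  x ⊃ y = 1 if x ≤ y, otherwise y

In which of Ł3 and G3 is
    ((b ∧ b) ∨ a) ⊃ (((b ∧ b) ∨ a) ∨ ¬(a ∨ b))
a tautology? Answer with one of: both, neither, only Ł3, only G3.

both

In Ł3: every assignment gives 1 — tautology.
In G3: every assignment gives 1 — tautology.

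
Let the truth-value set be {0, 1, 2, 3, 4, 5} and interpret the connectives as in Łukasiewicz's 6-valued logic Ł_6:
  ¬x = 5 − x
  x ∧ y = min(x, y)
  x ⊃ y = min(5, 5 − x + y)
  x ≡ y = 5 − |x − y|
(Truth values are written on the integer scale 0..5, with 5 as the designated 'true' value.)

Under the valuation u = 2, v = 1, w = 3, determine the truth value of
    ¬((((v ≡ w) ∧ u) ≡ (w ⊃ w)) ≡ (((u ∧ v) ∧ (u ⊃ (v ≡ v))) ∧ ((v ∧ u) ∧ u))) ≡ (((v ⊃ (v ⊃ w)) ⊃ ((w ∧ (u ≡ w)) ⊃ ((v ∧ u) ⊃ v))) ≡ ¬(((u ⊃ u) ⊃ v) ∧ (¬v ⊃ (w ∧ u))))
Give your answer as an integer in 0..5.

2

v ≡ w = 1 ≡ 3 = 3
(v ≡ w) ∧ u = 3 ∧ 2 = 2
w ⊃ w = 3 ⊃ 3 = 5
((v ≡ w) ∧ u) ≡ (w ⊃ w) = 2 ≡ 5 = 2
u ∧ v = 2 ∧ 1 = 1
v ≡ v = 1 ≡ 1 = 5
u ⊃ (v ≡ v) = 2 ⊃ 5 = 5
(u ∧ v) ∧ (u ⊃ (v ≡ v)) = 1 ∧ 5 = 1
v ∧ u = 1 ∧ 2 = 1
(v ∧ u) ∧ u = 1 ∧ 2 = 1
((u ∧ v) ∧ (u ⊃ (v ≡ v))) ∧ ((v ∧ u) ∧ u) = 1 ∧ 1 = 1
(((v ≡ w) ∧ u) ≡ (w ⊃ w)) ≡ (((u ∧ v) ∧ (u ⊃ (v ≡ v))) ∧ ((v ∧ u) ∧ u)) = 2 ≡ 1 = 4
¬((((v ≡ w) ∧ u) ≡ (w ⊃ w)) ≡ (((u ∧ v) ∧ (u ⊃ (v ≡ v))) ∧ ((v ∧ u) ∧ u))) = ¬4 = 1
v ⊃ w = 1 ⊃ 3 = 5
v ⊃ (v ⊃ w) = 1 ⊃ 5 = 5
u ≡ w = 2 ≡ 3 = 4
w ∧ (u ≡ w) = 3 ∧ 4 = 3
v ∧ u = 1 ∧ 2 = 1
(v ∧ u) ⊃ v = 1 ⊃ 1 = 5
(w ∧ (u ≡ w)) ⊃ ((v ∧ u) ⊃ v) = 3 ⊃ 5 = 5
(v ⊃ (v ⊃ w)) ⊃ ((w ∧ (u ≡ w)) ⊃ ((v ∧ u) ⊃ v)) = 5 ⊃ 5 = 5
u ⊃ u = 2 ⊃ 2 = 5
(u ⊃ u) ⊃ v = 5 ⊃ 1 = 1
¬v = ¬1 = 4
w ∧ u = 3 ∧ 2 = 2
¬v ⊃ (w ∧ u) = 4 ⊃ 2 = 3
((u ⊃ u) ⊃ v) ∧ (¬v ⊃ (w ∧ u)) = 1 ∧ 3 = 1
¬(((u ⊃ u) ⊃ v) ∧ (¬v ⊃ (w ∧ u))) = ¬1 = 4
((v ⊃ (v ⊃ w)) ⊃ ((w ∧ (u ≡ w)) ⊃ ((v ∧ u) ⊃ v))) ≡ ¬(((u ⊃ u) ⊃ v) ∧ (¬v ⊃ (w ∧ u))) = 5 ≡ 4 = 4
¬((((v ≡ w) ∧ u) ≡ (w ⊃ w)) ≡ (((u ∧ v) ∧ (u ⊃ (v ≡ v))) ∧ ((v ∧ u) ∧ u))) ≡ (((v ⊃ (v ⊃ w)) ⊃ ((w ∧ (u ≡ w)) ⊃ ((v ∧ u) ⊃ v))) ≡ ¬(((u ⊃ u) ⊃ v) ∧ (¬v ⊃ (w ∧ u)))) = 1 ≡ 4 = 2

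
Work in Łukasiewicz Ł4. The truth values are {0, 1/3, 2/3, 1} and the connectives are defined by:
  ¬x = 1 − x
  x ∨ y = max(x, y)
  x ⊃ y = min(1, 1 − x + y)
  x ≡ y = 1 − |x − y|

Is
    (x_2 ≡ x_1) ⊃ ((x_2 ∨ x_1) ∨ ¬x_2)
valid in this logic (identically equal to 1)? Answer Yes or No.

Counterexample: take x_1 = 1/3, x_2 = 1/3.
x_2 ≡ x_1 = 1/3 ≡ 1/3 = 1
x_2 ∨ x_1 = 1/3 ∨ 1/3 = 1/3
¬x_2 = ¬1/3 = 2/3
(x_2 ∨ x_1) ∨ ¬x_2 = 1/3 ∨ 2/3 = 2/3
(x_2 ≡ x_1) ⊃ ((x_2 ∨ x_1) ∨ ¬x_2) = 1 ⊃ 2/3 = 2/3
This gives 2/3 ≠ 1.

No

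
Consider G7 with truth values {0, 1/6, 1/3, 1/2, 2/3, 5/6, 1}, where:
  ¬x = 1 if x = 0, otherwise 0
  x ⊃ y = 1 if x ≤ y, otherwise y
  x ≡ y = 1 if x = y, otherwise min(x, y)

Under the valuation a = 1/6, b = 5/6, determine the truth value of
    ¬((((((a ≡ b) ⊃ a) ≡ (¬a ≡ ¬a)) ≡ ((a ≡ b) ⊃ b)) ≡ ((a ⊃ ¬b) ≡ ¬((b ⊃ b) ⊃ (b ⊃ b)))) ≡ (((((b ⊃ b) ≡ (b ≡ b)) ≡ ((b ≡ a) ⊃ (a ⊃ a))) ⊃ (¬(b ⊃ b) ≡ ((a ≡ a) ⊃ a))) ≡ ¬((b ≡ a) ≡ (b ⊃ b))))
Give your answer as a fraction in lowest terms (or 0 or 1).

0

a ≡ b = 1/6 ≡ 5/6 = 1/6
(a ≡ b) ⊃ a = 1/6 ⊃ 1/6 = 1
¬a = ¬1/6 = 0
¬a = ¬1/6 = 0
¬a ≡ ¬a = 0 ≡ 0 = 1
((a ≡ b) ⊃ a) ≡ (¬a ≡ ¬a) = 1 ≡ 1 = 1
a ≡ b = 1/6 ≡ 5/6 = 1/6
(a ≡ b) ⊃ b = 1/6 ⊃ 5/6 = 1
(((a ≡ b) ⊃ a) ≡ (¬a ≡ ¬a)) ≡ ((a ≡ b) ⊃ b) = 1 ≡ 1 = 1
¬b = ¬5/6 = 0
a ⊃ ¬b = 1/6 ⊃ 0 = 0
b ⊃ b = 5/6 ⊃ 5/6 = 1
b ⊃ b = 5/6 ⊃ 5/6 = 1
(b ⊃ b) ⊃ (b ⊃ b) = 1 ⊃ 1 = 1
¬((b ⊃ b) ⊃ (b ⊃ b)) = ¬1 = 0
(a ⊃ ¬b) ≡ ¬((b ⊃ b) ⊃ (b ⊃ b)) = 0 ≡ 0 = 1
((((a ≡ b) ⊃ a) ≡ (¬a ≡ ¬a)) ≡ ((a ≡ b) ⊃ b)) ≡ ((a ⊃ ¬b) ≡ ¬((b ⊃ b) ⊃ (b ⊃ b))) = 1 ≡ 1 = 1
b ⊃ b = 5/6 ⊃ 5/6 = 1
b ≡ b = 5/6 ≡ 5/6 = 1
(b ⊃ b) ≡ (b ≡ b) = 1 ≡ 1 = 1
b ≡ a = 5/6 ≡ 1/6 = 1/6
a ⊃ a = 1/6 ⊃ 1/6 = 1
(b ≡ a) ⊃ (a ⊃ a) = 1/6 ⊃ 1 = 1
((b ⊃ b) ≡ (b ≡ b)) ≡ ((b ≡ a) ⊃ (a ⊃ a)) = 1 ≡ 1 = 1
b ⊃ b = 5/6 ⊃ 5/6 = 1
¬(b ⊃ b) = ¬1 = 0
a ≡ a = 1/6 ≡ 1/6 = 1
(a ≡ a) ⊃ a = 1 ⊃ 1/6 = 1/6
¬(b ⊃ b) ≡ ((a ≡ a) ⊃ a) = 0 ≡ 1/6 = 0
(((b ⊃ b) ≡ (b ≡ b)) ≡ ((b ≡ a) ⊃ (a ⊃ a))) ⊃ (¬(b ⊃ b) ≡ ((a ≡ a) ⊃ a)) = 1 ⊃ 0 = 0
b ≡ a = 5/6 ≡ 1/6 = 1/6
b ⊃ b = 5/6 ⊃ 5/6 = 1
(b ≡ a) ≡ (b ⊃ b) = 1/6 ≡ 1 = 1/6
¬((b ≡ a) ≡ (b ⊃ b)) = ¬1/6 = 0
((((b ⊃ b) ≡ (b ≡ b)) ≡ ((b ≡ a) ⊃ (a ⊃ a))) ⊃ (¬(b ⊃ b) ≡ ((a ≡ a) ⊃ a))) ≡ ¬((b ≡ a) ≡ (b ⊃ b)) = 0 ≡ 0 = 1
(((((a ≡ b) ⊃ a) ≡ (¬a ≡ ¬a)) ≡ ((a ≡ b) ⊃ b)) ≡ ((a ⊃ ¬b) ≡ ¬((b ⊃ b) ⊃ (b ⊃ b)))) ≡ (((((b ⊃ b) ≡ (b ≡ b)) ≡ ((b ≡ a) ⊃ (a ⊃ a))) ⊃ (¬(b ⊃ b) ≡ ((a ≡ a) ⊃ a))) ≡ ¬((b ≡ a) ≡ (b ⊃ b))) = 1 ≡ 1 = 1
¬((((((a ≡ b) ⊃ a) ≡ (¬a ≡ ¬a)) ≡ ((a ≡ b) ⊃ b)) ≡ ((a ⊃ ¬b) ≡ ¬((b ⊃ b) ⊃ (b ⊃ b)))) ≡ (((((b ⊃ b) ≡ (b ≡ b)) ≡ ((b ≡ a) ⊃ (a ⊃ a))) ⊃ (¬(b ⊃ b) ≡ ((a ≡ a) ⊃ a))) ≡ ¬((b ≡ a) ≡ (b ⊃ b)))) = ¬1 = 0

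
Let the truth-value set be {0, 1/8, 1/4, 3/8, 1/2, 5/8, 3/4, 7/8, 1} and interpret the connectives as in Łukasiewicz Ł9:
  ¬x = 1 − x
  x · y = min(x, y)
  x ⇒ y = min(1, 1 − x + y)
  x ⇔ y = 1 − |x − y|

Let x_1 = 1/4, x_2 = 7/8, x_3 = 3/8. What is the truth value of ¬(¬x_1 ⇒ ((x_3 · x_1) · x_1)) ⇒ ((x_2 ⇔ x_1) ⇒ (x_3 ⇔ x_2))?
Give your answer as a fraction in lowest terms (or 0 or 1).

¬x_1 = ¬1/4 = 3/4
x_3 · x_1 = 3/8 · 1/4 = 1/4
(x_3 · x_1) · x_1 = 1/4 · 1/4 = 1/4
¬x_1 ⇒ ((x_3 · x_1) · x_1) = 3/4 ⇒ 1/4 = 1/2
¬(¬x_1 ⇒ ((x_3 · x_1) · x_1)) = ¬1/2 = 1/2
x_2 ⇔ x_1 = 7/8 ⇔ 1/4 = 3/8
x_3 ⇔ x_2 = 3/8 ⇔ 7/8 = 1/2
(x_2 ⇔ x_1) ⇒ (x_3 ⇔ x_2) = 3/8 ⇒ 1/2 = 1
¬(¬x_1 ⇒ ((x_3 · x_1) · x_1)) ⇒ ((x_2 ⇔ x_1) ⇒ (x_3 ⇔ x_2)) = 1/2 ⇒ 1 = 1

1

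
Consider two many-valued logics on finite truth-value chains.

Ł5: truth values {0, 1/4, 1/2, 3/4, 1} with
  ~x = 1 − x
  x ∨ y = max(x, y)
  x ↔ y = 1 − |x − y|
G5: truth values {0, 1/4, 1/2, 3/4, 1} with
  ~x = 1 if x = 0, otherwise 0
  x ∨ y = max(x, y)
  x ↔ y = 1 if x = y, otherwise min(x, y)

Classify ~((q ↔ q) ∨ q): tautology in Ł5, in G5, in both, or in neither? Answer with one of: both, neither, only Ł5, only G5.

neither

In Ł5: at q = 0 the value is 0 — not a tautology.
In G5: at q = 0 the value is 0 — not a tautology.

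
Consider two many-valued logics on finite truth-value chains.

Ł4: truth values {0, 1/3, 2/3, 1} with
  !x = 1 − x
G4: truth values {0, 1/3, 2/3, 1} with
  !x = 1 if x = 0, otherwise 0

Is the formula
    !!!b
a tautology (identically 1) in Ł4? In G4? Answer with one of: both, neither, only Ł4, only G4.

neither

In Ł4: at b = 1/3 the value is 2/3 — not a tautology.
In G4: at b = 1/3 the value is 0 — not a tautology.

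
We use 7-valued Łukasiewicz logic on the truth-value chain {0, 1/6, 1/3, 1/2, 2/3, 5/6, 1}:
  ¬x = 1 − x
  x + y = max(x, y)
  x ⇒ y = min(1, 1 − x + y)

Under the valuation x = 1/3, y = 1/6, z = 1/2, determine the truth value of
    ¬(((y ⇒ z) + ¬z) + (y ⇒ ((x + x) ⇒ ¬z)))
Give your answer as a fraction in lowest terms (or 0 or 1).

y ⇒ z = 1/6 ⇒ 1/2 = 1
¬z = ¬1/2 = 1/2
(y ⇒ z) + ¬z = 1 + 1/2 = 1
x + x = 1/3 + 1/3 = 1/3
¬z = ¬1/2 = 1/2
(x + x) ⇒ ¬z = 1/3 ⇒ 1/2 = 1
y ⇒ ((x + x) ⇒ ¬z) = 1/6 ⇒ 1 = 1
((y ⇒ z) + ¬z) + (y ⇒ ((x + x) ⇒ ¬z)) = 1 + 1 = 1
¬(((y ⇒ z) + ¬z) + (y ⇒ ((x + x) ⇒ ¬z))) = ¬1 = 0

0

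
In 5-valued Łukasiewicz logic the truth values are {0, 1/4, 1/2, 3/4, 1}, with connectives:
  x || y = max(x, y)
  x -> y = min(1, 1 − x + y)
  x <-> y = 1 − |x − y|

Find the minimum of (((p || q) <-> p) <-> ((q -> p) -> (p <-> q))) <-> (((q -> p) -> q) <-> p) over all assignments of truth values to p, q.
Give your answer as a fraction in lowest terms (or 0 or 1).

Take p = 0, q = 1/2:
p || q = 0 || 1/2 = 1/2
(p || q) <-> p = 1/2 <-> 0 = 1/2
q -> p = 1/2 -> 0 = 1/2
p <-> q = 0 <-> 1/2 = 1/2
(q -> p) -> (p <-> q) = 1/2 -> 1/2 = 1
((p || q) <-> p) <-> ((q -> p) -> (p <-> q)) = 1/2 <-> 1 = 1/2
q -> p = 1/2 -> 0 = 1/2
(q -> p) -> q = 1/2 -> 1/2 = 1
((q -> p) -> q) <-> p = 1 <-> 0 = 0
(((p || q) <-> p) <-> ((q -> p) -> (p <-> q))) <-> (((q -> p) -> q) <-> p) = 1/2 <-> 0 = 1/2
No assignment yields a value below 1/2, so this is the minimum.

1/2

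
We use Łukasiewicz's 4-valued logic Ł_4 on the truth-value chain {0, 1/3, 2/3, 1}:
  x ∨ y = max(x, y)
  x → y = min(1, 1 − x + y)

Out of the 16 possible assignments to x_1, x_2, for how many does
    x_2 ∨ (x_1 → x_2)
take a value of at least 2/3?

x_1 = 0, x_2 = 0 ↦ 1  ≥
x_1 = 0, x_2 = 1/3 ↦ 1  ≥
x_1 = 0, x_2 = 2/3 ↦ 1  ≥
x_1 = 0, x_2 = 1 ↦ 1  ≥
x_1 = 1/3, x_2 = 0 ↦ 2/3  ≥
x_1 = 1/3, x_2 = 1/3 ↦ 1  ≥
x_1 = 1/3, x_2 = 2/3 ↦ 1  ≥
x_1 = 1/3, x_2 = 1 ↦ 1  ≥
x_1 = 2/3, x_2 = 0 ↦ 1/3  <
x_1 = 2/3, x_2 = 1/3 ↦ 2/3  ≥
x_1 = 2/3, x_2 = 2/3 ↦ 1  ≥
x_1 = 2/3, x_2 = 1 ↦ 1  ≥
x_1 = 1, x_2 = 0 ↦ 0  <
x_1 = 1, x_2 = 1/3 ↦ 1/3  <
x_1 = 1, x_2 = 2/3 ↦ 2/3  ≥
x_1 = 1, x_2 = 1 ↦ 1  ≥
So 13 of the 16 assignments meet the threshold.

13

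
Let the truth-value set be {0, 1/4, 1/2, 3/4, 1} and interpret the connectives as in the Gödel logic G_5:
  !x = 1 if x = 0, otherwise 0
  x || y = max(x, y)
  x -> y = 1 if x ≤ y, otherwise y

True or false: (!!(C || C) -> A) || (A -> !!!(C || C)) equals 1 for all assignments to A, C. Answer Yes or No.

No

Counterexample: take A = 1/4, C = 1/4.
C || C = 1/4 || 1/4 = 1/4
!(C || C) = !1/4 = 0
!!(C || C) = !0 = 1
!!(C || C) -> A = 1 -> 1/4 = 1/4
C || C = 1/4 || 1/4 = 1/4
!(C || C) = !1/4 = 0
!!(C || C) = !0 = 1
!!!(C || C) = !1 = 0
A -> !!!(C || C) = 1/4 -> 0 = 0
(!!(C || C) -> A) || (A -> !!!(C || C)) = 1/4 || 0 = 1/4
This gives 1/4 ≠ 1.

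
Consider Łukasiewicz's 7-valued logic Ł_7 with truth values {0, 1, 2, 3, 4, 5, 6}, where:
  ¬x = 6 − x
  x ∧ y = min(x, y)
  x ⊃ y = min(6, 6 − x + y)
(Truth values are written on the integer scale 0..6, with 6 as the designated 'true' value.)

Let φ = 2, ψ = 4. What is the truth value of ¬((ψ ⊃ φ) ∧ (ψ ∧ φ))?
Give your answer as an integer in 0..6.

4

ψ ⊃ φ = 4 ⊃ 2 = 4
ψ ∧ φ = 4 ∧ 2 = 2
(ψ ⊃ φ) ∧ (ψ ∧ φ) = 4 ∧ 2 = 2
¬((ψ ⊃ φ) ∧ (ψ ∧ φ)) = ¬2 = 4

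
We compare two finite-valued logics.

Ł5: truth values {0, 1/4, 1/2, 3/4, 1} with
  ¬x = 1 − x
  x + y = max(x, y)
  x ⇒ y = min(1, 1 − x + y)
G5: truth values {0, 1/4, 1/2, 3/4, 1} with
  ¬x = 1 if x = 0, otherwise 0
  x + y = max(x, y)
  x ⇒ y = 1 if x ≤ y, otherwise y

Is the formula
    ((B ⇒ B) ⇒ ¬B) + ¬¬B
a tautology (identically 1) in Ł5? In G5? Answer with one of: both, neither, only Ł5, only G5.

only G5

In Ł5: at B = 1/4 the value is 3/4 — not a tautology.
In G5: every assignment gives 1 — tautology.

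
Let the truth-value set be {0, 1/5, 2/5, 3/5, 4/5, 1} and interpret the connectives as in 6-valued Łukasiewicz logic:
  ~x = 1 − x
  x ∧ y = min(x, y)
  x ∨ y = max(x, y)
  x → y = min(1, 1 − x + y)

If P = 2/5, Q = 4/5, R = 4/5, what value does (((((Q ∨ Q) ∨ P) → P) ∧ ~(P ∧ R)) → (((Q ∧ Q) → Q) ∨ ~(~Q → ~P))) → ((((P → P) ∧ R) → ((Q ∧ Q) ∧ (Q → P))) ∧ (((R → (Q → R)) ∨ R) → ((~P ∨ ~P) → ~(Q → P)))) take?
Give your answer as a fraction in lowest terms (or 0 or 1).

Q ∨ Q = 4/5 ∨ 4/5 = 4/5
(Q ∨ Q) ∨ P = 4/5 ∨ 2/5 = 4/5
((Q ∨ Q) ∨ P) → P = 4/5 → 2/5 = 3/5
P ∧ R = 2/5 ∧ 4/5 = 2/5
~(P ∧ R) = ~2/5 = 3/5
(((Q ∨ Q) ∨ P) → P) ∧ ~(P ∧ R) = 3/5 ∧ 3/5 = 3/5
Q ∧ Q = 4/5 ∧ 4/5 = 4/5
(Q ∧ Q) → Q = 4/5 → 4/5 = 1
~Q = ~4/5 = 1/5
~P = ~2/5 = 3/5
~Q → ~P = 1/5 → 3/5 = 1
~(~Q → ~P) = ~1 = 0
((Q ∧ Q) → Q) ∨ ~(~Q → ~P) = 1 ∨ 0 = 1
((((Q ∨ Q) ∨ P) → P) ∧ ~(P ∧ R)) → (((Q ∧ Q) → Q) ∨ ~(~Q → ~P)) = 3/5 → 1 = 1
P → P = 2/5 → 2/5 = 1
(P → P) ∧ R = 1 ∧ 4/5 = 4/5
Q ∧ Q = 4/5 ∧ 4/5 = 4/5
Q → P = 4/5 → 2/5 = 3/5
(Q ∧ Q) ∧ (Q → P) = 4/5 ∧ 3/5 = 3/5
((P → P) ∧ R) → ((Q ∧ Q) ∧ (Q → P)) = 4/5 → 3/5 = 4/5
Q → R = 4/5 → 4/5 = 1
R → (Q → R) = 4/5 → 1 = 1
(R → (Q → R)) ∨ R = 1 ∨ 4/5 = 1
~P = ~2/5 = 3/5
~P = ~2/5 = 3/5
~P ∨ ~P = 3/5 ∨ 3/5 = 3/5
Q → P = 4/5 → 2/5 = 3/5
~(Q → P) = ~3/5 = 2/5
(~P ∨ ~P) → ~(Q → P) = 3/5 → 2/5 = 4/5
((R → (Q → R)) ∨ R) → ((~P ∨ ~P) → ~(Q → P)) = 1 → 4/5 = 4/5
(((P → P) ∧ R) → ((Q ∧ Q) ∧ (Q → P))) ∧ (((R → (Q → R)) ∨ R) → ((~P ∨ ~P) → ~(Q → P))) = 4/5 ∧ 4/5 = 4/5
(((((Q ∨ Q) ∨ P) → P) ∧ ~(P ∧ R)) → (((Q ∧ Q) → Q) ∨ ~(~Q → ~P))) → ((((P → P) ∧ R) → ((Q ∧ Q) ∧ (Q → P))) ∧ (((R → (Q → R)) ∨ R) → ((~P ∨ ~P) → ~(Q → P)))) = 1 → 4/5 = 4/5

4/5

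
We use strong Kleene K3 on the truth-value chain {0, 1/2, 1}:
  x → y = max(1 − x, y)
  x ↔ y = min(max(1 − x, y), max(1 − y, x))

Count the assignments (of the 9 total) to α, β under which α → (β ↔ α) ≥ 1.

α = 0, β = 0 ↦ 1  ≥
α = 0, β = 1/2 ↦ 1  ≥
α = 0, β = 1 ↦ 1  ≥
α = 1/2, β = 0 ↦ 1/2  <
α = 1/2, β = 1/2 ↦ 1/2  <
α = 1/2, β = 1 ↦ 1/2  <
α = 1, β = 0 ↦ 0  <
α = 1, β = 1/2 ↦ 1/2  <
α = 1, β = 1 ↦ 1  ≥
So 4 of the 9 assignments meet the threshold.

4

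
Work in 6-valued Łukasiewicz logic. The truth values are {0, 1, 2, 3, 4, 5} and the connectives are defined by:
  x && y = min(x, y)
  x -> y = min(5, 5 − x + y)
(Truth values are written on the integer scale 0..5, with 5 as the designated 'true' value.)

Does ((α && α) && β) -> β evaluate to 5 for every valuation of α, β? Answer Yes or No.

At α = 2, β = 0, for instance:
α && α = 2 && 2 = 2
(α && α) && β = 2 && 0 = 0
((α && α) && β) -> β = 0 -> 0 = 5
and checking the remaining 35 assignments likewise gives ≥ 5 in every case.

Yes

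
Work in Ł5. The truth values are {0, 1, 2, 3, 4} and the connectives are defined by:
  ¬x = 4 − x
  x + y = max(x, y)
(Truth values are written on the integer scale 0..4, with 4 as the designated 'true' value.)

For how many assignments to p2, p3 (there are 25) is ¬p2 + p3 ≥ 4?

9

value 4: 9 assignments (counts)
value 3: 7 assignments
value 2: 5 assignments
value 1: 3 assignments
value 0: 1 assignment
So 9 of the 25 assignments meet the threshold.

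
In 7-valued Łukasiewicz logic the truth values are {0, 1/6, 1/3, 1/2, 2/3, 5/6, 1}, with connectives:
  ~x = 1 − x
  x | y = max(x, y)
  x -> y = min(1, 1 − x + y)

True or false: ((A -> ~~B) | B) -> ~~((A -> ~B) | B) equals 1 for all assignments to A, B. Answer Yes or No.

No

Counterexample: take A = 1/3, B = 5/6.
~B = ~5/6 = 1/6
~~B = ~1/6 = 5/6
A -> ~~B = 1/3 -> 5/6 = 1
(A -> ~~B) | B = 1 | 5/6 = 1
~B = ~5/6 = 1/6
A -> ~B = 1/3 -> 1/6 = 5/6
(A -> ~B) | B = 5/6 | 5/6 = 5/6
~((A -> ~B) | B) = ~5/6 = 1/6
~~((A -> ~B) | B) = ~1/6 = 5/6
((A -> ~~B) | B) -> ~~((A -> ~B) | B) = 1 -> 5/6 = 5/6
This gives 5/6 ≠ 1.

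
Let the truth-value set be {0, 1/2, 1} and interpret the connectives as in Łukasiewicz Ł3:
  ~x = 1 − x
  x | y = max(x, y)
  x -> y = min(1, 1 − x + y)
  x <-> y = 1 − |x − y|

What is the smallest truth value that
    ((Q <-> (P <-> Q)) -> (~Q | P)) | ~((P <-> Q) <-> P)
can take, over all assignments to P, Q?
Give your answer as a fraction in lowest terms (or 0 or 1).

Take P = 0, Q = 1/2:
P <-> Q = 0 <-> 1/2 = 1/2
Q <-> (P <-> Q) = 1/2 <-> 1/2 = 1
~Q = ~1/2 = 1/2
~Q | P = 1/2 | 0 = 1/2
(Q <-> (P <-> Q)) -> (~Q | P) = 1 -> 1/2 = 1/2
P <-> Q = 0 <-> 1/2 = 1/2
(P <-> Q) <-> P = 1/2 <-> 0 = 1/2
~((P <-> Q) <-> P) = ~1/2 = 1/2
((Q <-> (P <-> Q)) -> (~Q | P)) | ~((P <-> Q) <-> P) = 1/2 | 1/2 = 1/2
No assignment yields a value below 1/2, so this is the minimum.

1/2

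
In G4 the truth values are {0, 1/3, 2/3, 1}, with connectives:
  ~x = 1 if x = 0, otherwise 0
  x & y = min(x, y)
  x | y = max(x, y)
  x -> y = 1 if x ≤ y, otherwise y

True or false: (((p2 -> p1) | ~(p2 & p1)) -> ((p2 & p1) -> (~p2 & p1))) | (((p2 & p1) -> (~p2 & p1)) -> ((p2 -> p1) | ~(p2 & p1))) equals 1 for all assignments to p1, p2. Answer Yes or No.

Yes

p1 = 0, p2 = 0 ↦ 1
p1 = 0, p2 = 1/3 ↦ 1
p1 = 0, p2 = 2/3 ↦ 1
p1 = 0, p2 = 1 ↦ 1
p1 = 1/3, p2 = 0 ↦ 1
p1 = 1/3, p2 = 1/3 ↦ 1
p1 = 1/3, p2 = 2/3 ↦ 1
p1 = 1/3, p2 = 1 ↦ 1
p1 = 2/3, p2 = 0 ↦ 1
p1 = 2/3, p2 = 1/3 ↦ 1
p1 = 2/3, p2 = 2/3 ↦ 1
p1 = 2/3, p2 = 1 ↦ 1
p1 = 1, p2 = 0 ↦ 1
p1 = 1, p2 = 1/3 ↦ 1
p1 = 1, p2 = 2/3 ↦ 1
p1 = 1, p2 = 1 ↦ 1
Every assignment gives a value ≥ 1.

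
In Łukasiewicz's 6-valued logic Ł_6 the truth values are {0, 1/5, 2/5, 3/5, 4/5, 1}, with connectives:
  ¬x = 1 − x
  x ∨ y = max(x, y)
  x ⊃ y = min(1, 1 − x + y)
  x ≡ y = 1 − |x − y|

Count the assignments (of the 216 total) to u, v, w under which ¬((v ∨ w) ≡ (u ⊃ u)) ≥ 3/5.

value 1: 6 assignments (counts)
value 4/5: 18 assignments (counts)
value 3/5: 30 assignments (counts)
value 2/5: 42 assignments
value 1/5: 54 assignments
value 0: 66 assignments
So 54 of the 216 assignments meet the threshold.

54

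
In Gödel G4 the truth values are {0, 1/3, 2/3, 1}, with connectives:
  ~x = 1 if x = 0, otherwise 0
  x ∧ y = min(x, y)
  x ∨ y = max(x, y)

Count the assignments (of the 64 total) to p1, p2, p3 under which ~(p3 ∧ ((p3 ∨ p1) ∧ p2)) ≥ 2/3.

value 1: 28 assignments (counts)
value 0: 36 assignments
So 28 of the 64 assignments meet the threshold.

28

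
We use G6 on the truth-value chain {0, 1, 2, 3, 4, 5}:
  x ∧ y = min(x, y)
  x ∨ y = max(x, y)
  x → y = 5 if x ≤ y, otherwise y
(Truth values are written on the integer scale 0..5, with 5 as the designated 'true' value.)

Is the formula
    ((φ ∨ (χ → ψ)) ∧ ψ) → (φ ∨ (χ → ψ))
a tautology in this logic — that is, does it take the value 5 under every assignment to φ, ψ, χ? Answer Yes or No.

Yes

At φ = 3, ψ = 0, χ = 4, for instance:
χ → ψ = 4 → 0 = 0
φ ∨ (χ → ψ) = 3 ∨ 0 = 3
(φ ∨ (χ → ψ)) ∧ ψ = 3 ∧ 0 = 0
((φ ∨ (χ → ψ)) ∧ ψ) → (φ ∨ (χ → ψ)) = 0 → 3 = 5
and checking the remaining 215 assignments likewise gives ≥ 5 in every case.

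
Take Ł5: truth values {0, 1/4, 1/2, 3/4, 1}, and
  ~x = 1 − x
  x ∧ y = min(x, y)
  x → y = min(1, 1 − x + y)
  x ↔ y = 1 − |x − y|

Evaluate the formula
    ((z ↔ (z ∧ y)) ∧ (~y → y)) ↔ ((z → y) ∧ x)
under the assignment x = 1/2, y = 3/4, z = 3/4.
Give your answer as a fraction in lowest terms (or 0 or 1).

z ∧ y = 3/4 ∧ 3/4 = 3/4
z ↔ (z ∧ y) = 3/4 ↔ 3/4 = 1
~y = ~3/4 = 1/4
~y → y = 1/4 → 3/4 = 1
(z ↔ (z ∧ y)) ∧ (~y → y) = 1 ∧ 1 = 1
z → y = 3/4 → 3/4 = 1
(z → y) ∧ x = 1 ∧ 1/2 = 1/2
((z ↔ (z ∧ y)) ∧ (~y → y)) ↔ ((z → y) ∧ x) = 1 ↔ 1/2 = 1/2

1/2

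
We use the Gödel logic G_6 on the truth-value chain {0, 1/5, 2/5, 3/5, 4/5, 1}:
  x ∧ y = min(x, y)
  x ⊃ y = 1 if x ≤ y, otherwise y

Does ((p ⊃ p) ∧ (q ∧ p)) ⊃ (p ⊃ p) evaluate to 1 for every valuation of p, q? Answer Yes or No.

At p = 4/5, q = 1/5, for instance:
p ⊃ p = 4/5 ⊃ 4/5 = 1
q ∧ p = 1/5 ∧ 4/5 = 1/5
(p ⊃ p) ∧ (q ∧ p) = 1 ∧ 1/5 = 1/5
((p ⊃ p) ∧ (q ∧ p)) ⊃ (p ⊃ p) = 1/5 ⊃ 1 = 1
and checking the remaining 35 assignments likewise gives ≥ 1 in every case.

Yes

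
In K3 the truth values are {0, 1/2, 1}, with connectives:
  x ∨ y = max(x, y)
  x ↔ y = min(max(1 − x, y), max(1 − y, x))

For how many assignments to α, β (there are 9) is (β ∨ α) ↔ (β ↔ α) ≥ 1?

α = 0, β = 0 ↦ 0  <
α = 0, β = 1/2 ↦ 1/2  <
α = 0, β = 1 ↦ 0  <
α = 1/2, β = 0 ↦ 1/2  <
α = 1/2, β = 1/2 ↦ 1/2  <
α = 1/2, β = 1 ↦ 1/2  <
α = 1, β = 0 ↦ 0  <
α = 1, β = 1/2 ↦ 1/2  <
α = 1, β = 1 ↦ 1  ≥
So 1 of the 9 assignments meets the threshold.

1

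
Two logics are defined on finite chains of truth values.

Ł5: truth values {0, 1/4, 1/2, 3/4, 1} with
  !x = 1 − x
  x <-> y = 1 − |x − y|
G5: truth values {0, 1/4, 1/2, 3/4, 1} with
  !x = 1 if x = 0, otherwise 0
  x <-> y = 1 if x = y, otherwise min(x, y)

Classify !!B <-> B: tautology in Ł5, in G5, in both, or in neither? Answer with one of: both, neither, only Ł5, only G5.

only Ł5

In Ł5: every assignment gives 1 — tautology.
In G5: at B = 1/4 the value is 1/4 — not a tautology.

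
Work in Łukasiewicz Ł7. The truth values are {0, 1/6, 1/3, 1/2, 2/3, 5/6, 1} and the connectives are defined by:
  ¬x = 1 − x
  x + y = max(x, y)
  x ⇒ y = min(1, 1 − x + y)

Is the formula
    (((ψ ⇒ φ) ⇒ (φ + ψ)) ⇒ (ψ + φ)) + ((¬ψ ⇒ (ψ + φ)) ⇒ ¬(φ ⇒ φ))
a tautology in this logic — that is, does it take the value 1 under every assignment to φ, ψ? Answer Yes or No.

Counterexample: take φ = 0, ψ = 1/6.
ψ ⇒ φ = 1/6 ⇒ 0 = 5/6
φ + ψ = 0 + 1/6 = 1/6
(ψ ⇒ φ) ⇒ (φ + ψ) = 5/6 ⇒ 1/6 = 1/3
ψ + φ = 1/6 + 0 = 1/6
((ψ ⇒ φ) ⇒ (φ + ψ)) ⇒ (ψ + φ) = 1/3 ⇒ 1/6 = 5/6
¬ψ = ¬1/6 = 5/6
ψ + φ = 1/6 + 0 = 1/6
¬ψ ⇒ (ψ + φ) = 5/6 ⇒ 1/6 = 1/3
φ ⇒ φ = 0 ⇒ 0 = 1
¬(φ ⇒ φ) = ¬1 = 0
(¬ψ ⇒ (ψ + φ)) ⇒ ¬(φ ⇒ φ) = 1/3 ⇒ 0 = 2/3
(((ψ ⇒ φ) ⇒ (φ + ψ)) ⇒ (ψ + φ)) + ((¬ψ ⇒ (ψ + φ)) ⇒ ¬(φ ⇒ φ)) = 5/6 + 2/3 = 5/6
This gives 5/6 ≠ 1.

No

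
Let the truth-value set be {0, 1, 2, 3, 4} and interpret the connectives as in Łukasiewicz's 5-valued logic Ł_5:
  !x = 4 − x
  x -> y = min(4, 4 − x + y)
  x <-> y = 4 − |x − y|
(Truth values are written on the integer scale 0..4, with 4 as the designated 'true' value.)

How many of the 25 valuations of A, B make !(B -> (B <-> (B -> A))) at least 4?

1

value 4: 1 assignment (counts)
value 3: 1 assignment
value 2: 1 assignment
value 1: 2 assignments
value 0: 20 assignments
So 1 of the 25 assignments meets the threshold.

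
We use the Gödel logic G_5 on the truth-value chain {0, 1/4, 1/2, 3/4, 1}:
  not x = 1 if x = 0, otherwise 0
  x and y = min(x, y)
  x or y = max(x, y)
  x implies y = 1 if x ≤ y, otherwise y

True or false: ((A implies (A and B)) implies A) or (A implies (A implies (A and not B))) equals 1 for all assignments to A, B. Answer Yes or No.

No

Counterexample: take A = 1/4, B = 1/4.
A and B = 1/4 and 1/4 = 1/4
A implies (A and B) = 1/4 implies 1/4 = 1
(A implies (A and B)) implies A = 1 implies 1/4 = 1/4
not B = not 1/4 = 0
A and not B = 1/4 and 0 = 0
A implies (A and not B) = 1/4 implies 0 = 0
A implies (A implies (A and not B)) = 1/4 implies 0 = 0
((A implies (A and B)) implies A) or (A implies (A implies (A and not B))) = 1/4 or 0 = 1/4
This gives 1/4 ≠ 1.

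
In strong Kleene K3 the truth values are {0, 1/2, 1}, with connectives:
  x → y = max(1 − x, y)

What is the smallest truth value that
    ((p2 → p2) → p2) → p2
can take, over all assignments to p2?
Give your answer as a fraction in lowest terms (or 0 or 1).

Take p2 = 1/2:
p2 → p2 = 1/2 → 1/2 = 1/2
(p2 → p2) → p2 = 1/2 → 1/2 = 1/2
((p2 → p2) → p2) → p2 = 1/2 → 1/2 = 1/2
No assignment yields a value below 1/2, so this is the minimum.

1/2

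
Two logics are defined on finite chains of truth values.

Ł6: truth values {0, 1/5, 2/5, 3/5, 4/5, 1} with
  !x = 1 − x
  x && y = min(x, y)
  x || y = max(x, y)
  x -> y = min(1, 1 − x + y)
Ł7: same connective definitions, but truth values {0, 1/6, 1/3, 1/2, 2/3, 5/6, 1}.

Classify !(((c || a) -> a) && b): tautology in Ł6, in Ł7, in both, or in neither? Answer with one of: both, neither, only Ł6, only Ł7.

neither

In Ł6: at a = 0, b = 1/5, c = 0 the value is 4/5 — not a tautology.
In Ł7: at a = 0, b = 1/6, c = 0 the value is 5/6 — not a tautology.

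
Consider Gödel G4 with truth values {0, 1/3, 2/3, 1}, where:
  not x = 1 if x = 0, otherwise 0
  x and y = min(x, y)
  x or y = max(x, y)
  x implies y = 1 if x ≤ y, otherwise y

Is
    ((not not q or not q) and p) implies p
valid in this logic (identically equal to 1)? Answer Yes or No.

Yes

p = 0, q = 0 ↦ 1
p = 0, q = 1/3 ↦ 1
p = 0, q = 2/3 ↦ 1
p = 0, q = 1 ↦ 1
p = 1/3, q = 0 ↦ 1
p = 1/3, q = 1/3 ↦ 1
p = 1/3, q = 2/3 ↦ 1
p = 1/3, q = 1 ↦ 1
p = 2/3, q = 0 ↦ 1
p = 2/3, q = 1/3 ↦ 1
p = 2/3, q = 2/3 ↦ 1
p = 2/3, q = 1 ↦ 1
p = 1, q = 0 ↦ 1
p = 1, q = 1/3 ↦ 1
p = 1, q = 2/3 ↦ 1
p = 1, q = 1 ↦ 1
Every assignment gives a value ≥ 1.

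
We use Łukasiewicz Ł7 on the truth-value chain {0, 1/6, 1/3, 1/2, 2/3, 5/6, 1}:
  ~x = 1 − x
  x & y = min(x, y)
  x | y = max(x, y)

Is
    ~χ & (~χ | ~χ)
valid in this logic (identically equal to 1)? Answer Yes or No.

Counterexample: take χ = 1/6.
~χ = ~1/6 = 5/6
~χ = ~1/6 = 5/6
~χ | ~χ = 5/6 | 5/6 = 5/6
~χ & (~χ | ~χ) = 5/6 & 5/6 = 5/6
This gives 5/6 ≠ 1.

No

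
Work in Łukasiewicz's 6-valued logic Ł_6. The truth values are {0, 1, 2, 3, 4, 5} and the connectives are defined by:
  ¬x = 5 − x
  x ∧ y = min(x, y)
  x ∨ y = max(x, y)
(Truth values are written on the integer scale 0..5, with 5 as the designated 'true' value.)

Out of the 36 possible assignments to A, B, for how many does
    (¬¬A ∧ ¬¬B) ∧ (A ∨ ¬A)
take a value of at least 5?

value 5: 1 assignment (counts)
value 4: 3 assignments
value 3: 5 assignments
value 2: 7 assignments
value 1: 9 assignments
value 0: 11 assignments
So 1 of the 36 assignments meets the threshold.

1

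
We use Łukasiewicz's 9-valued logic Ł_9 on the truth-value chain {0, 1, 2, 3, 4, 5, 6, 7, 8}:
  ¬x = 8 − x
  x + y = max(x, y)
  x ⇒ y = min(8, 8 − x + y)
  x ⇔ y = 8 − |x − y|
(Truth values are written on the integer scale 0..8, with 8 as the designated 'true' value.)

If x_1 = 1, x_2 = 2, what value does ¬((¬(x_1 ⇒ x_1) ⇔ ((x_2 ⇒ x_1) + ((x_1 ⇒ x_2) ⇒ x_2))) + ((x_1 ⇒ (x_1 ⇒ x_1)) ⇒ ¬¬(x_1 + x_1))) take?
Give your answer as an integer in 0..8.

x_1 ⇒ x_1 = 1 ⇒ 1 = 8
¬(x_1 ⇒ x_1) = ¬8 = 0
x_2 ⇒ x_1 = 2 ⇒ 1 = 7
x_1 ⇒ x_2 = 1 ⇒ 2 = 8
(x_1 ⇒ x_2) ⇒ x_2 = 8 ⇒ 2 = 2
(x_2 ⇒ x_1) + ((x_1 ⇒ x_2) ⇒ x_2) = 7 + 2 = 7
¬(x_1 ⇒ x_1) ⇔ ((x_2 ⇒ x_1) + ((x_1 ⇒ x_2) ⇒ x_2)) = 0 ⇔ 7 = 1
x_1 ⇒ x_1 = 1 ⇒ 1 = 8
x_1 ⇒ (x_1 ⇒ x_1) = 1 ⇒ 8 = 8
x_1 + x_1 = 1 + 1 = 1
¬(x_1 + x_1) = ¬1 = 7
¬¬(x_1 + x_1) = ¬7 = 1
(x_1 ⇒ (x_1 ⇒ x_1)) ⇒ ¬¬(x_1 + x_1) = 8 ⇒ 1 = 1
(¬(x_1 ⇒ x_1) ⇔ ((x_2 ⇒ x_1) + ((x_1 ⇒ x_2) ⇒ x_2))) + ((x_1 ⇒ (x_1 ⇒ x_1)) ⇒ ¬¬(x_1 + x_1)) = 1 + 1 = 1
¬((¬(x_1 ⇒ x_1) ⇔ ((x_2 ⇒ x_1) + ((x_1 ⇒ x_2) ⇒ x_2))) + ((x_1 ⇒ (x_1 ⇒ x_1)) ⇒ ¬¬(x_1 + x_1))) = ¬1 = 7

7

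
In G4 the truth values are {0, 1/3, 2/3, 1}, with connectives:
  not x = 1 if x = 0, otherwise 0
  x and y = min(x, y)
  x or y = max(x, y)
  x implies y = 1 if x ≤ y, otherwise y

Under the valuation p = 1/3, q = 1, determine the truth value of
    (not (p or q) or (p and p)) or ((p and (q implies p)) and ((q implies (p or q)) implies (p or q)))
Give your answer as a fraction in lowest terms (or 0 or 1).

1/3

p or q = 1/3 or 1 = 1
not (p or q) = not 1 = 0
p and p = 1/3 and 1/3 = 1/3
not (p or q) or (p and p) = 0 or 1/3 = 1/3
q implies p = 1 implies 1/3 = 1/3
p and (q implies p) = 1/3 and 1/3 = 1/3
p or q = 1/3 or 1 = 1
q implies (p or q) = 1 implies 1 = 1
p or q = 1/3 or 1 = 1
(q implies (p or q)) implies (p or q) = 1 implies 1 = 1
(p and (q implies p)) and ((q implies (p or q)) implies (p or q)) = 1/3 and 1 = 1/3
(not (p or q) or (p and p)) or ((p and (q implies p)) and ((q implies (p or q)) implies (p or q))) = 1/3 or 1/3 = 1/3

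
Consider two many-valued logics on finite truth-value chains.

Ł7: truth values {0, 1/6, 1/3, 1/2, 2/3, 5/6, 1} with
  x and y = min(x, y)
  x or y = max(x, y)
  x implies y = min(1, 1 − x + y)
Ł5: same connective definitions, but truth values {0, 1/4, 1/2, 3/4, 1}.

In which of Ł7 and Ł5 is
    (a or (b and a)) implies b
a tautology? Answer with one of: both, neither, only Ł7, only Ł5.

In Ł7: at a = 1/6, b = 0 the value is 5/6 — not a tautology.
In Ł5: at a = 1/4, b = 0 the value is 3/4 — not a tautology.

neither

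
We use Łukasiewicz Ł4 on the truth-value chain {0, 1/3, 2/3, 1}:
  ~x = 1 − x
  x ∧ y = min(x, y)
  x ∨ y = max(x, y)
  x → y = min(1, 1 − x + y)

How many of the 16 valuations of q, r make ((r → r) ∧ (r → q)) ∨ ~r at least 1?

q = 0, r = 0 ↦ 1  ≥
q = 0, r = 1/3 ↦ 2/3  <
q = 0, r = 2/3 ↦ 1/3  <
q = 0, r = 1 ↦ 0  <
q = 1/3, r = 0 ↦ 1  ≥
q = 1/3, r = 1/3 ↦ 1  ≥
q = 1/3, r = 2/3 ↦ 2/3  <
q = 1/3, r = 1 ↦ 1/3  <
q = 2/3, r = 0 ↦ 1  ≥
q = 2/3, r = 1/3 ↦ 1  ≥
q = 2/3, r = 2/3 ↦ 1  ≥
q = 2/3, r = 1 ↦ 2/3  <
q = 1, r = 0 ↦ 1  ≥
q = 1, r = 1/3 ↦ 1  ≥
q = 1, r = 2/3 ↦ 1  ≥
q = 1, r = 1 ↦ 1  ≥
So 10 of the 16 assignments meet the threshold.

10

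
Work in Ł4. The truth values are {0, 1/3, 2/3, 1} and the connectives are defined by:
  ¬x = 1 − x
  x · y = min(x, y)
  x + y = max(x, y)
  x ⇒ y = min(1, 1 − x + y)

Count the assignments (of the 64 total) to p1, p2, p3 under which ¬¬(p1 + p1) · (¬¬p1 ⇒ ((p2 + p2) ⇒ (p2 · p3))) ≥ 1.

10

value 1: 10 assignments (counts)
value 2/3: 18 assignments
value 1/3: 19 assignments
value 0: 17 assignments
So 10 of the 64 assignments meet the threshold.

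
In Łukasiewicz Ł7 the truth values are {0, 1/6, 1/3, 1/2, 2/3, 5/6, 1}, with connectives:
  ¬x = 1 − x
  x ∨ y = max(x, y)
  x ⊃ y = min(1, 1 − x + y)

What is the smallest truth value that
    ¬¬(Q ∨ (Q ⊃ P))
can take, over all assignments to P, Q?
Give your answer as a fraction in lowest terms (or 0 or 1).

1/2

Take P = 0, Q = 1/2:
Q ⊃ P = 1/2 ⊃ 0 = 1/2
Q ∨ (Q ⊃ P) = 1/2 ∨ 1/2 = 1/2
¬(Q ∨ (Q ⊃ P)) = ¬1/2 = 1/2
¬¬(Q ∨ (Q ⊃ P)) = ¬1/2 = 1/2
No assignment yields a value below 1/2, so this is the minimum.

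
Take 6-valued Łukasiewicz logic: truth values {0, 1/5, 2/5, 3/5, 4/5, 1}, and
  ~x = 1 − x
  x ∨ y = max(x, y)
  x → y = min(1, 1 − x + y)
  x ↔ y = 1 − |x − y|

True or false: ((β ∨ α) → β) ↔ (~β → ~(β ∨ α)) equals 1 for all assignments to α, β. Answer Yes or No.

Yes

At α = 3/5, β = 0, for instance:
β ∨ α = 0 ∨ 3/5 = 3/5
(β ∨ α) → β = 3/5 → 0 = 2/5
~β = ~0 = 1
~(β ∨ α) = ~3/5 = 2/5
~β → ~(β ∨ α) = 1 → 2/5 = 2/5
((β ∨ α) → β) ↔ (~β → ~(β ∨ α)) = 2/5 ↔ 2/5 = 1
and checking the remaining 35 assignments likewise gives ≥ 1 in every case.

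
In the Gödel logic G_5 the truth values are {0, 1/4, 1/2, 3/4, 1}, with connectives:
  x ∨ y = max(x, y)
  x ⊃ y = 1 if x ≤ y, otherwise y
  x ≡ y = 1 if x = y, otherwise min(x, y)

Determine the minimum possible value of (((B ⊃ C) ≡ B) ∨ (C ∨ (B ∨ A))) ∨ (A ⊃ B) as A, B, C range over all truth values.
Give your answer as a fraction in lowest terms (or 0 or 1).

1/4

Take A = 1/4, B = 0, C = 0:
B ⊃ C = 0 ⊃ 0 = 1
(B ⊃ C) ≡ B = 1 ≡ 0 = 0
B ∨ A = 0 ∨ 1/4 = 1/4
C ∨ (B ∨ A) = 0 ∨ 1/4 = 1/4
((B ⊃ C) ≡ B) ∨ (C ∨ (B ∨ A)) = 0 ∨ 1/4 = 1/4
A ⊃ B = 1/4 ⊃ 0 = 0
(((B ⊃ C) ≡ B) ∨ (C ∨ (B ∨ A))) ∨ (A ⊃ B) = 1/4 ∨ 0 = 1/4
No assignment yields a value below 1/4, so this is the minimum.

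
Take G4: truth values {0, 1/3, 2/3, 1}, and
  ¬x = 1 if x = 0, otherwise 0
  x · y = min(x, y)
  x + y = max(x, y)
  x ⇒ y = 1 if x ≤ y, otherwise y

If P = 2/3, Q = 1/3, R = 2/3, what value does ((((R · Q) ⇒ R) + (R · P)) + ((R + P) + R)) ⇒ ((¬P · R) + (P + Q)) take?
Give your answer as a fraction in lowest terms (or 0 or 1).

R · Q = 2/3 · 1/3 = 1/3
(R · Q) ⇒ R = 1/3 ⇒ 2/3 = 1
R · P = 2/3 · 2/3 = 2/3
((R · Q) ⇒ R) + (R · P) = 1 + 2/3 = 1
R + P = 2/3 + 2/3 = 2/3
(R + P) + R = 2/3 + 2/3 = 2/3
(((R · Q) ⇒ R) + (R · P)) + ((R + P) + R) = 1 + 2/3 = 1
¬P = ¬2/3 = 0
¬P · R = 0 · 2/3 = 0
P + Q = 2/3 + 1/3 = 2/3
(¬P · R) + (P + Q) = 0 + 2/3 = 2/3
((((R · Q) ⇒ R) + (R · P)) + ((R + P) + R)) ⇒ ((¬P · R) + (P + Q)) = 1 ⇒ 2/3 = 2/3

2/3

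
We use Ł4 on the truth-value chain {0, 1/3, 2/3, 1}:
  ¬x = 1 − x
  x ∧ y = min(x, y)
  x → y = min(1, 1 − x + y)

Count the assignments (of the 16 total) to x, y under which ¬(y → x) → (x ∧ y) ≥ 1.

12

x = 0, y = 0 ↦ 1  ≥
x = 0, y = 1/3 ↦ 2/3  <
x = 0, y = 2/3 ↦ 1/3  <
x = 0, y = 1 ↦ 0  <
x = 1/3, y = 0 ↦ 1  ≥
x = 1/3, y = 1/3 ↦ 1  ≥
x = 1/3, y = 2/3 ↦ 1  ≥
x = 1/3, y = 1 ↦ 2/3  <
x = 2/3, y = 0 ↦ 1  ≥
x = 2/3, y = 1/3 ↦ 1  ≥
x = 2/3, y = 2/3 ↦ 1  ≥
x = 2/3, y = 1 ↦ 1  ≥
x = 1, y = 0 ↦ 1  ≥
x = 1, y = 1/3 ↦ 1  ≥
x = 1, y = 2/3 ↦ 1  ≥
x = 1, y = 1 ↦ 1  ≥
So 12 of the 16 assignments meet the threshold.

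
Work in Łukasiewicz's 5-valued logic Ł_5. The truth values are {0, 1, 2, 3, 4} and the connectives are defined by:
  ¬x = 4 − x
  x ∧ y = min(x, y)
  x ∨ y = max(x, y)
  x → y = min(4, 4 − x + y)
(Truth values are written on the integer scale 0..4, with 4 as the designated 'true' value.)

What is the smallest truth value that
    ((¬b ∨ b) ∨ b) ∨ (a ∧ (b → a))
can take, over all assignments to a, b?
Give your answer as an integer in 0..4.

2

Take a = 0, b = 2:
¬b = ¬2 = 2
¬b ∨ b = 2 ∨ 2 = 2
(¬b ∨ b) ∨ b = 2 ∨ 2 = 2
b → a = 2 → 0 = 2
a ∧ (b → a) = 0 ∧ 2 = 0
((¬b ∨ b) ∨ b) ∨ (a ∧ (b → a)) = 2 ∨ 0 = 2
No assignment yields a value below 2, so this is the minimum.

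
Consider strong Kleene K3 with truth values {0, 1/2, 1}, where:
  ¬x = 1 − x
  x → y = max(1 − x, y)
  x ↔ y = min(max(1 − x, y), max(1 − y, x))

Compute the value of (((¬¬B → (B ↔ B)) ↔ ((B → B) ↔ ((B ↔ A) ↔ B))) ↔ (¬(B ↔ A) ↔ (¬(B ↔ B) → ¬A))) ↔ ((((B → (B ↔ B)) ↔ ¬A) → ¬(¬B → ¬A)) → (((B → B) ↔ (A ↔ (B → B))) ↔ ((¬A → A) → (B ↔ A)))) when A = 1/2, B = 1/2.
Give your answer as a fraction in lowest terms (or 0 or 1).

1/2

¬B = ¬1/2 = 1/2
¬¬B = ¬1/2 = 1/2
B ↔ B = 1/2 ↔ 1/2 = 1/2
¬¬B → (B ↔ B) = 1/2 → 1/2 = 1/2
B → B = 1/2 → 1/2 = 1/2
B ↔ A = 1/2 ↔ 1/2 = 1/2
(B ↔ A) ↔ B = 1/2 ↔ 1/2 = 1/2
(B → B) ↔ ((B ↔ A) ↔ B) = 1/2 ↔ 1/2 = 1/2
(¬¬B → (B ↔ B)) ↔ ((B → B) ↔ ((B ↔ A) ↔ B)) = 1/2 ↔ 1/2 = 1/2
B ↔ A = 1/2 ↔ 1/2 = 1/2
¬(B ↔ A) = ¬1/2 = 1/2
B ↔ B = 1/2 ↔ 1/2 = 1/2
¬(B ↔ B) = ¬1/2 = 1/2
¬A = ¬1/2 = 1/2
¬(B ↔ B) → ¬A = 1/2 → 1/2 = 1/2
¬(B ↔ A) ↔ (¬(B ↔ B) → ¬A) = 1/2 ↔ 1/2 = 1/2
((¬¬B → (B ↔ B)) ↔ ((B → B) ↔ ((B ↔ A) ↔ B))) ↔ (¬(B ↔ A) ↔ (¬(B ↔ B) → ¬A)) = 1/2 ↔ 1/2 = 1/2
B ↔ B = 1/2 ↔ 1/2 = 1/2
B → (B ↔ B) = 1/2 → 1/2 = 1/2
¬A = ¬1/2 = 1/2
(B → (B ↔ B)) ↔ ¬A = 1/2 ↔ 1/2 = 1/2
¬B = ¬1/2 = 1/2
¬A = ¬1/2 = 1/2
¬B → ¬A = 1/2 → 1/2 = 1/2
¬(¬B → ¬A) = ¬1/2 = 1/2
((B → (B ↔ B)) ↔ ¬A) → ¬(¬B → ¬A) = 1/2 → 1/2 = 1/2
B → B = 1/2 → 1/2 = 1/2
B → B = 1/2 → 1/2 = 1/2
A ↔ (B → B) = 1/2 ↔ 1/2 = 1/2
(B → B) ↔ (A ↔ (B → B)) = 1/2 ↔ 1/2 = 1/2
¬A = ¬1/2 = 1/2
¬A → A = 1/2 → 1/2 = 1/2
B ↔ A = 1/2 ↔ 1/2 = 1/2
(¬A → A) → (B ↔ A) = 1/2 → 1/2 = 1/2
((B → B) ↔ (A ↔ (B → B))) ↔ ((¬A → A) → (B ↔ A)) = 1/2 ↔ 1/2 = 1/2
(((B → (B ↔ B)) ↔ ¬A) → ¬(¬B → ¬A)) → (((B → B) ↔ (A ↔ (B → B))) ↔ ((¬A → A) → (B ↔ A))) = 1/2 → 1/2 = 1/2
(((¬¬B → (B ↔ B)) ↔ ((B → B) ↔ ((B ↔ A) ↔ B))) ↔ (¬(B ↔ A) ↔ (¬(B ↔ B) → ¬A))) ↔ ((((B → (B ↔ B)) ↔ ¬A) → ¬(¬B → ¬A)) → (((B → B) ↔ (A ↔ (B → B))) ↔ ((¬A → A) → (B ↔ A)))) = 1/2 ↔ 1/2 = 1/2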